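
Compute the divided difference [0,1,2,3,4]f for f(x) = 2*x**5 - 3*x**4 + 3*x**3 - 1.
17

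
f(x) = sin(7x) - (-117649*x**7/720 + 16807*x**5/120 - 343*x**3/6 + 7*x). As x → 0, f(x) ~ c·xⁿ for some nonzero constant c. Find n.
9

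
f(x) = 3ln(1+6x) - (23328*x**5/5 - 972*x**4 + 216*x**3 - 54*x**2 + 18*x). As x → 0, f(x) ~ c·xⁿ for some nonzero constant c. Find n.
6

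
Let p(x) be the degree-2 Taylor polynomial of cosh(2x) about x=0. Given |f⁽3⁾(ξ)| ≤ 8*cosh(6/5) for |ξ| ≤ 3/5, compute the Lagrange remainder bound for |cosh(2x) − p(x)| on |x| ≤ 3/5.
36*cosh(6/5)/125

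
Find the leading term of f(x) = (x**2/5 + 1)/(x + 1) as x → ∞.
x/5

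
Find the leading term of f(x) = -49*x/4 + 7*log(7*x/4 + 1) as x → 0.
-343*x**2/32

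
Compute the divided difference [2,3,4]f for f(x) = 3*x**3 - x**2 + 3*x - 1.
26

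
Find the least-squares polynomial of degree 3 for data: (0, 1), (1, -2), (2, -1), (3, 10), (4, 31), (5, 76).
50/63 + (-767/378)x + (-155/126)x² + (25/27)x³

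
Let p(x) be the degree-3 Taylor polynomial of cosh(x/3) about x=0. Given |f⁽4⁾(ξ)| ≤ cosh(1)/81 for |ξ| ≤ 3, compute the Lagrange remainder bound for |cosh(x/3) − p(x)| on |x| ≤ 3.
cosh(1)/24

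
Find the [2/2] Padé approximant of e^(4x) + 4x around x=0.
(20*x**2/3 + 8*x + 1)/(1 - 4*x**2/3)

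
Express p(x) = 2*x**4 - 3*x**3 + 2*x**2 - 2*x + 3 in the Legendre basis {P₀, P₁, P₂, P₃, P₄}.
(61/15)P₀ + (-19/5)P₁ + (52/21)P₂ + (-6/5)P₃ + (16/35)P₄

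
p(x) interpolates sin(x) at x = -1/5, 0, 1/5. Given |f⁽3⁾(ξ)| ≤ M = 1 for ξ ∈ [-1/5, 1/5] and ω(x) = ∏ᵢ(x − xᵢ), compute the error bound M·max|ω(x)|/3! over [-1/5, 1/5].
sqrt(3)/3375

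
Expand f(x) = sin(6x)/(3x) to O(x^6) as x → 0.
2 - 12*x**2 + 108*x**4/5 + O(x**6)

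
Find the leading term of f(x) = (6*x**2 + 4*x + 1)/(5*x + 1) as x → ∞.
6*x/5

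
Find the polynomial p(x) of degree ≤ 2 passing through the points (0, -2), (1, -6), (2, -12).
-x**2 - 3*x - 2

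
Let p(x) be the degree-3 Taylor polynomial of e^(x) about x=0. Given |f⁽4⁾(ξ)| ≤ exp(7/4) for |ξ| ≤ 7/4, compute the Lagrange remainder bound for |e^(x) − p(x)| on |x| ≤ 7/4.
2401*exp(7/4)/6144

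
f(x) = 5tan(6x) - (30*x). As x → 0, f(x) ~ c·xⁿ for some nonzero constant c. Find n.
3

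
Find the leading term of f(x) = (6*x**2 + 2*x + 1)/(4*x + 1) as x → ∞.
3*x/2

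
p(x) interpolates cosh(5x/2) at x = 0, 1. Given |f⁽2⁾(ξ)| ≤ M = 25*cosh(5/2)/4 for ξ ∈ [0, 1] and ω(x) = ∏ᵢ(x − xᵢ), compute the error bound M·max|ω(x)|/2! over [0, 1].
25*cosh(5/2)/32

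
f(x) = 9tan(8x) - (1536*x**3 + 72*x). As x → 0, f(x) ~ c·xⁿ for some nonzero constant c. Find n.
5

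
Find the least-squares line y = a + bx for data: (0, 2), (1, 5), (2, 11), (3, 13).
a = 19/10, b = 39/10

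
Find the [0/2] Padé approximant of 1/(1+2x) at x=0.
1/(2*x + 1)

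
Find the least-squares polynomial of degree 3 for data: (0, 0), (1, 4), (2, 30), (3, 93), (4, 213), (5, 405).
-5/126 + (-457/756)x + (71/36)x² + (155/54)x³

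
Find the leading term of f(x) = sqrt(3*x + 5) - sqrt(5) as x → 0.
3*sqrt(5)*x/10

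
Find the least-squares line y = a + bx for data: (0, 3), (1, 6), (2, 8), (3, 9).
a = 7/2, b = 2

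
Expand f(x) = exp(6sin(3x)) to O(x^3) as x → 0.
1 + 18*x + 162*x**2 + O(x**3)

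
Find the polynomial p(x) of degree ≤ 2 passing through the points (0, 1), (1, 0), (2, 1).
x**2 - 2*x + 1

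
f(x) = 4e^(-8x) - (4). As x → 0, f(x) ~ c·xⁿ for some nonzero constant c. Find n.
1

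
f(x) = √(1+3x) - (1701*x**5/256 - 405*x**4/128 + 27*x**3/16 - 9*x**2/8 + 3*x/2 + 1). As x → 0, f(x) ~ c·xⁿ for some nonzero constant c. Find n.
6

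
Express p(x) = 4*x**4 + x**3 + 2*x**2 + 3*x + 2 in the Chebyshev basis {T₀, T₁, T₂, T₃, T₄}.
(9/2)T₀ + (15/4)T₁ + (3)T₂ + (1/4)T₃ + (1/2)T₄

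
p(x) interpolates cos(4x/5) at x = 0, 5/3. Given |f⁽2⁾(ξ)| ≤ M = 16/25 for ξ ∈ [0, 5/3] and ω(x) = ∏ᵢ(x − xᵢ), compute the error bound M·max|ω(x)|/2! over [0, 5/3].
2/9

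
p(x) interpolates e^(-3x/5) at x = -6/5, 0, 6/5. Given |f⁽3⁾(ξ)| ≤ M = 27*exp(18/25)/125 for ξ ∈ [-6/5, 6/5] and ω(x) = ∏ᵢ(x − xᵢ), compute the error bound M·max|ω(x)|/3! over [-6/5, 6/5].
216*sqrt(3)*exp(18/25)/15625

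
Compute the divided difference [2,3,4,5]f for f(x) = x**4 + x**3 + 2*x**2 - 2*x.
15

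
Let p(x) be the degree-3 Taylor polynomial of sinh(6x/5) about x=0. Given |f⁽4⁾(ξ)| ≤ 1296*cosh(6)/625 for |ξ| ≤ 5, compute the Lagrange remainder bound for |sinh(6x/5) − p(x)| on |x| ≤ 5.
54*cosh(6)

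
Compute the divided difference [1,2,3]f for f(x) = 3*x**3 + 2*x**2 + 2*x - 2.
20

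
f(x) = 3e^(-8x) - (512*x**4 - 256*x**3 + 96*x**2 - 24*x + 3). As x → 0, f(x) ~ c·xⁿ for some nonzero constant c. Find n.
5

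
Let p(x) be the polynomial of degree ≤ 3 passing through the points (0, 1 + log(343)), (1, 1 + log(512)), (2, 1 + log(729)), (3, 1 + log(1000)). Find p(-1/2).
1 + log(257298363*2**(3/8)*3**(7/8)*5**(1/16)*7**(9/16)/10485760)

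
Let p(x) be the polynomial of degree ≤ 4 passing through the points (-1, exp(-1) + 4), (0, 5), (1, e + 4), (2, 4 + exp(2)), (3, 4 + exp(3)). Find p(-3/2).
(315 + e*(-180*exp(2) + 92 + 35*exp(3) + 378*e))*exp(-1)/128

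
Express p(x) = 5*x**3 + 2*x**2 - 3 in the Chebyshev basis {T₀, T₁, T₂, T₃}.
(-2)T₀ + (15/4)T₁ + T₂ + (5/4)T₃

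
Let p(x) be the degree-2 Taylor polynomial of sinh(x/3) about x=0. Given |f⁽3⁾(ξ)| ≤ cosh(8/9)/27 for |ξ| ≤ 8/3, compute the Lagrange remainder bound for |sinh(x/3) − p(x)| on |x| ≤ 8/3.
256*cosh(8/9)/2187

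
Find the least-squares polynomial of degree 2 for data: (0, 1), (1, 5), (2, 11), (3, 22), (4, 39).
10/7 + (31/70)x + (31/14)x²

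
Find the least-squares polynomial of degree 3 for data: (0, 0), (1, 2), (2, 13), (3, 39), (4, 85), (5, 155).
1/14 + (-121/84)x + (65/28)x² + (5/6)x³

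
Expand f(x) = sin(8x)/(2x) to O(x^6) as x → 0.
4 - 128*x**2/3 + 2048*x**4/15 + O(x**6)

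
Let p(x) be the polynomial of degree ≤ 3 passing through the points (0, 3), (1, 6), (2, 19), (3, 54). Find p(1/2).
4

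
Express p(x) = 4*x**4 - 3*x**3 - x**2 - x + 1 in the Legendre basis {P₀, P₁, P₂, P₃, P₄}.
(22/15)P₀ + (-14/5)P₁ + (34/21)P₂ + (-6/5)P₃ + (32/35)P₄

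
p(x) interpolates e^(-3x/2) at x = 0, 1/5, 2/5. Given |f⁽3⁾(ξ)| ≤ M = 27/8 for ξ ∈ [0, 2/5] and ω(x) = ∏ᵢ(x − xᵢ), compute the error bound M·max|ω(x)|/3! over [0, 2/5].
sqrt(3)/1000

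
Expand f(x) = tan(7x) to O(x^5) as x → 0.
7*x + 343*x**3/3 + O(x**5)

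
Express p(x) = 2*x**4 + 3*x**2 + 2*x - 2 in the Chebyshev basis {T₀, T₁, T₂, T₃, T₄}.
(1/4)T₀ + (2)T₁ + (5/2)T₂ + (1/4)T₄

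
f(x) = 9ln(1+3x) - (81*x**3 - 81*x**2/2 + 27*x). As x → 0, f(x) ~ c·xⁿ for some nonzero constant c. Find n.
4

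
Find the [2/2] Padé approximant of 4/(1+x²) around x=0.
4/(x**2 + 1)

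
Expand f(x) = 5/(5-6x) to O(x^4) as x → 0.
1 + 6*x/5 + 36*x**2/25 + 216*x**3/125 + O(x**4)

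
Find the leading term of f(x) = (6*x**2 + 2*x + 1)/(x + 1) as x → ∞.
6*x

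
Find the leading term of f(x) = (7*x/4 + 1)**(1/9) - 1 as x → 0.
7*x/36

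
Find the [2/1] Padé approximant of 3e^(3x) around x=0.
(9*x**2/2 + 6*x + 3)/(1 - x)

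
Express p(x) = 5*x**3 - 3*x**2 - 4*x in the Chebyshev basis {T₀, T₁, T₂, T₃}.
(-3/2)T₀ + (-1/4)T₁ + (-3/2)T₂ + (5/4)T₃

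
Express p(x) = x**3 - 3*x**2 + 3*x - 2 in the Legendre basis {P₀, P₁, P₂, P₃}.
(-3)P₀ + (18/5)P₁ + (-2)P₂ + (2/5)P₃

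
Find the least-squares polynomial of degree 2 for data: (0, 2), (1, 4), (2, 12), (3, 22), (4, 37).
9/5 + (4/5)x + (2)x²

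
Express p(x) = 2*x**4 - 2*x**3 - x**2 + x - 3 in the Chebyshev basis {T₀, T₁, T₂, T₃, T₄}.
(-11/4)T₀ + (-1/2)T₁ + (1/2)T₂ + (-1/2)T₃ + (1/4)T₄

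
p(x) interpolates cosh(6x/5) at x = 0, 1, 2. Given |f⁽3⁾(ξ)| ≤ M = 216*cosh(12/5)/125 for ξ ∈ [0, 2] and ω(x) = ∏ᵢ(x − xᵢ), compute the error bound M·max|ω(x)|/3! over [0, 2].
8*sqrt(3)*cosh(12/5)/125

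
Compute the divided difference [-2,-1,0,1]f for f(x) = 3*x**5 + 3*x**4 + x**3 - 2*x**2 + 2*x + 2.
10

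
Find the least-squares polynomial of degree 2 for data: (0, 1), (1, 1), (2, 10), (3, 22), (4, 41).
23/35 + (-113/70)x + (41/14)x²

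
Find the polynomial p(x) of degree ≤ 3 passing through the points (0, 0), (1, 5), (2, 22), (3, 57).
x**3 + 3*x**2 + x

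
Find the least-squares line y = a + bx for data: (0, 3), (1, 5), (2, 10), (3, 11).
a = 29/10, b = 29/10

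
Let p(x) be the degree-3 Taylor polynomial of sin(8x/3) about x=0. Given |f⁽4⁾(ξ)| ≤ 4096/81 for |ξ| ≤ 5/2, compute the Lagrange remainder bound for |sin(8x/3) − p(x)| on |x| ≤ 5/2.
20000/243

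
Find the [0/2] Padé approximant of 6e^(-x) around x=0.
6/(x**2/2 + x + 1)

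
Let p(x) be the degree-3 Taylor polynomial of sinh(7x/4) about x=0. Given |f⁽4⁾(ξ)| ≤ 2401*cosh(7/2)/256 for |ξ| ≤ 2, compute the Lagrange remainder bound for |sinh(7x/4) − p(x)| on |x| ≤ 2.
2401*cosh(7/2)/384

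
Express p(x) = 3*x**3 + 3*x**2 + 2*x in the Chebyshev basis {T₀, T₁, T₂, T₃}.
(3/2)T₀ + (17/4)T₁ + (3/2)T₂ + (3/4)T₃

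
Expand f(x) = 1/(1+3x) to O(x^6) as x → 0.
1 - 3*x + 9*x**2 - 27*x**3 + 81*x**4 - 243*x**5 + O(x**6)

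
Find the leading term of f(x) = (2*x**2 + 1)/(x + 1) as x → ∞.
2*x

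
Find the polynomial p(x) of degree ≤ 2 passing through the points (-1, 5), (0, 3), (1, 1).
3 - 2*x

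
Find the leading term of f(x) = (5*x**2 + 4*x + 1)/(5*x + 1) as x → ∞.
x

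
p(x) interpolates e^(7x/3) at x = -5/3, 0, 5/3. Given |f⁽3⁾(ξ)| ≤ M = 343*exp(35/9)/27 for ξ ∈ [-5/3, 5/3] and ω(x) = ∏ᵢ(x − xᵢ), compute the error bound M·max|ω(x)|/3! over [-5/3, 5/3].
42875*sqrt(3)*exp(35/9)/19683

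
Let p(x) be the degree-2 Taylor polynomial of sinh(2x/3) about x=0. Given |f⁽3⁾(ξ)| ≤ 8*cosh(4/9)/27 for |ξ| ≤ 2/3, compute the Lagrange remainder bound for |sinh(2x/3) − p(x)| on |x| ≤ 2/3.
32*cosh(4/9)/2187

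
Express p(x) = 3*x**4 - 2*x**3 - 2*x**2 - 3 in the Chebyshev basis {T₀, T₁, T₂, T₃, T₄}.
(-23/8)T₀ + (-3/2)T₁ + (1/2)T₂ + (-1/2)T₃ + (3/8)T₄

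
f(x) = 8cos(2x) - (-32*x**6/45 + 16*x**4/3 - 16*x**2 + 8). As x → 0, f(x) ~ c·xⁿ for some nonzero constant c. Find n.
8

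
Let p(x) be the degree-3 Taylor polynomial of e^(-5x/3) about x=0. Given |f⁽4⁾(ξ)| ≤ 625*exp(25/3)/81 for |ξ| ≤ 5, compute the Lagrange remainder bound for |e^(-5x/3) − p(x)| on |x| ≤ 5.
390625*exp(25/3)/1944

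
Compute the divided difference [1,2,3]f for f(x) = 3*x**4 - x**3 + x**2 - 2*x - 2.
70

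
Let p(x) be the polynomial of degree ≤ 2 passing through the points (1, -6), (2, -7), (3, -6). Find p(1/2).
-19/4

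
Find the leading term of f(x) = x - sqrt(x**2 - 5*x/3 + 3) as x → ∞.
5/6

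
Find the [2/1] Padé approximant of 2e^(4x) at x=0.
(16*x**2/3 + 16*x/3 + 2)/(1 - 4*x/3)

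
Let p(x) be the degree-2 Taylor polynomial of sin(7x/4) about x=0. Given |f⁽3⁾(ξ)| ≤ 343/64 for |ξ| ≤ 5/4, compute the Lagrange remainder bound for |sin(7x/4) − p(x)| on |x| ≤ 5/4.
42875/24576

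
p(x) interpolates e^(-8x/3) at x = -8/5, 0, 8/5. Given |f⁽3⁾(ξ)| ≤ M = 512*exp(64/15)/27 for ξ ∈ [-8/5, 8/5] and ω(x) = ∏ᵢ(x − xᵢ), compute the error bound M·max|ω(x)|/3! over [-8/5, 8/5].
262144*sqrt(3)*exp(64/15)/91125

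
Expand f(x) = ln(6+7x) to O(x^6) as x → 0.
log(6) + 7*x/6 - 49*x**2/72 + 343*x**3/648 - 2401*x**4/5184 + 16807*x**5/38880 + O(x**6)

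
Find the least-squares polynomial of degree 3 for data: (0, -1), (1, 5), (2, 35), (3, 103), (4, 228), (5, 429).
-151/126 + (1297/756)x + (275/126)x² + (317/108)x³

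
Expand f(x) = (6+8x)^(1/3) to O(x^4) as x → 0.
6**(1/3) + 4*6**(1/3)*x/9 - 16*6**(1/3)*x**2/81 + 320*6**(1/3)*x**3/2187 + O(x**4)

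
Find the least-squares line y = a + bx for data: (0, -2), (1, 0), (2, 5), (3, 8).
a = -5/2, b = 7/2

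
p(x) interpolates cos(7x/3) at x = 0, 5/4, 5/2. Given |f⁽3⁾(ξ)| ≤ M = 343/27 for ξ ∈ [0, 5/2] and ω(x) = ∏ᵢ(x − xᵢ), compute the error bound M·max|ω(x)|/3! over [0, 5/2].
42875*sqrt(3)/46656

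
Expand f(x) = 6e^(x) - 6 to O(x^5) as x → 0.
6*x + 3*x**2 + x**3 + x**4/4 + O(x**5)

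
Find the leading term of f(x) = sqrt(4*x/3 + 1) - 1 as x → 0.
2*x/3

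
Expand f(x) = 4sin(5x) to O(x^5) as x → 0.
20*x - 250*x**3/3 + O(x**5)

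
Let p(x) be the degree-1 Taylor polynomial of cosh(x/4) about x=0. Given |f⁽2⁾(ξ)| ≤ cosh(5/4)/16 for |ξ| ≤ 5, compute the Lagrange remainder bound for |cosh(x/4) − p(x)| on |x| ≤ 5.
25*cosh(5/4)/32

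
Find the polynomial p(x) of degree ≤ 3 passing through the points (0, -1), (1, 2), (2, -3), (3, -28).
-2*x**3 + 2*x**2 + 3*x - 1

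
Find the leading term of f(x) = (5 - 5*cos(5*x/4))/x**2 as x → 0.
125/32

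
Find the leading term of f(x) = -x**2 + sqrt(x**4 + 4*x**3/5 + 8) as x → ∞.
2*x/5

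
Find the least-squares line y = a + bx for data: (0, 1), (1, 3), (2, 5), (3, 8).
a = 4/5, b = 23/10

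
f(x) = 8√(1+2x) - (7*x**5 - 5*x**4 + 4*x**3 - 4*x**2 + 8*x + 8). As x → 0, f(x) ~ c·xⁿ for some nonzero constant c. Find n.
6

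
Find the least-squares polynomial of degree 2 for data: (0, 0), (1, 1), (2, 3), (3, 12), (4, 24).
12/35 + (-167/70)x + (29/14)x²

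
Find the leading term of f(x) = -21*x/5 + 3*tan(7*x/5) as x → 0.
343*x**3/125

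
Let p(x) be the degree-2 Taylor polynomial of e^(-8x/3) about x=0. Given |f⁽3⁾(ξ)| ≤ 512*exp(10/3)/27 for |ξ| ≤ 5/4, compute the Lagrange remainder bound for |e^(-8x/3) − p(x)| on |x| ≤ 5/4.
500*exp(10/3)/81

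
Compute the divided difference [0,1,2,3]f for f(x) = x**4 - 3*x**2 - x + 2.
6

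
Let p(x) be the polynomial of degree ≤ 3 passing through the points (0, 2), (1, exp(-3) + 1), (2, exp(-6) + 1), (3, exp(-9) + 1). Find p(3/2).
(-1 + 9*exp(3) + 9*exp(6) + 15*exp(9))*exp(-9)/16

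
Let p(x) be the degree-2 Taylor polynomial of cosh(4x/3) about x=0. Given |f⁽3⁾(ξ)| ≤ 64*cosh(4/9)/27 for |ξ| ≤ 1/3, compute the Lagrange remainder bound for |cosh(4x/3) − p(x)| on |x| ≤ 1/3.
32*cosh(4/9)/2187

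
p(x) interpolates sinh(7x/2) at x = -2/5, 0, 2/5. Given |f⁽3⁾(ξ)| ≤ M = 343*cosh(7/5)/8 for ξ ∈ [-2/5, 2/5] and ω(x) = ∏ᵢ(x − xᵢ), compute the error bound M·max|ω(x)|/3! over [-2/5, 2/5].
343*sqrt(3)*cosh(7/5)/3375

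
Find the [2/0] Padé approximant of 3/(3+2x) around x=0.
4*x**2/9 - 2*x/3 + 1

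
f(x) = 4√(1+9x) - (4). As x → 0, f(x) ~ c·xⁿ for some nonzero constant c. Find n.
1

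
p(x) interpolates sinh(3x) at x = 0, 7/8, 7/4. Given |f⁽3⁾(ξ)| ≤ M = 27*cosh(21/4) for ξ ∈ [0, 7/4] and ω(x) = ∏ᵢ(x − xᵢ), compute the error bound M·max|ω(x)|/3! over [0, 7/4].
343*sqrt(3)*cosh(21/4)/512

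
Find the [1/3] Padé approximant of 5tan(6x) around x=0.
30*x/(1 - 12*x**2)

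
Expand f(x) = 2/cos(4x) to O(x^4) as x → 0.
2 + 16*x**2 + O(x**4)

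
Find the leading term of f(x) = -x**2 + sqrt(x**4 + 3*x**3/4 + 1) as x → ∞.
3*x/8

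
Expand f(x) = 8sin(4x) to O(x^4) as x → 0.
32*x - 256*x**3/3 + O(x**4)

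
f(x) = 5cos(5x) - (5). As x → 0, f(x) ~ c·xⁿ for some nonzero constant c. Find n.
2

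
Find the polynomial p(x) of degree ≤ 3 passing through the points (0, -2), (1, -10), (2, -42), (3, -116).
-3*x**3 - 3*x**2 - 2*x - 2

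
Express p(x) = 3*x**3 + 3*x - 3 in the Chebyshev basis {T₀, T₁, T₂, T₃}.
(-3)T₀ + (21/4)T₁ + (3/4)T₃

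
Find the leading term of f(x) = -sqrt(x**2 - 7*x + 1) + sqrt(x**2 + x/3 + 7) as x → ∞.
11/3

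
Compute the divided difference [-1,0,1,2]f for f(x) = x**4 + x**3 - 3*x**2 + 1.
3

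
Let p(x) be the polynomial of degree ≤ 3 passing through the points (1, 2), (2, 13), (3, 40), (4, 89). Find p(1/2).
5/8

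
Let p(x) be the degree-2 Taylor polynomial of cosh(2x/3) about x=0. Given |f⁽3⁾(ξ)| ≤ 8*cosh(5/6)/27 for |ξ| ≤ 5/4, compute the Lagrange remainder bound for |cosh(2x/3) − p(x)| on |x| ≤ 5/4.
125*cosh(5/6)/1296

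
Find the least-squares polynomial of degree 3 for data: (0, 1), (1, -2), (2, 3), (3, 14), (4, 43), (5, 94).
44/63 + (-671/378)x + (-52/63)x² + (53/54)x³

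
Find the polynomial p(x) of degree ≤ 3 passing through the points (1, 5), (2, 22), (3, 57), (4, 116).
x**3 + 3*x**2 + x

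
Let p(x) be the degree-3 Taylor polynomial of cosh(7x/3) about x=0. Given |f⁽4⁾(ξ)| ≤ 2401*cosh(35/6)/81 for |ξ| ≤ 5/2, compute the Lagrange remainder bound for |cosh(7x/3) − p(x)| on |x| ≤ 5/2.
1500625*cosh(35/6)/31104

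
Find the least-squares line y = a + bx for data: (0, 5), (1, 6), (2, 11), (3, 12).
a = 23/5, b = 13/5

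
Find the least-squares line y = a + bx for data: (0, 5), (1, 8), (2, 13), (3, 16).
a = 24/5, b = 19/5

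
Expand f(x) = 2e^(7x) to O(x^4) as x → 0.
2 + 14*x + 49*x**2 + 343*x**3/3 + O(x**4)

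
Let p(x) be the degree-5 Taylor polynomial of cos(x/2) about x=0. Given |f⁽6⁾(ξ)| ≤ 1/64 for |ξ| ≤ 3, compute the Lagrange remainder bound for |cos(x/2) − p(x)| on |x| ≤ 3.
81/5120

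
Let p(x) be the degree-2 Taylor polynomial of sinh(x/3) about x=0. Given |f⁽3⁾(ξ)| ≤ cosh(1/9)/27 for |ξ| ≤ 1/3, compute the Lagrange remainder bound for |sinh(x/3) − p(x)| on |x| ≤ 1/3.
cosh(1/9)/4374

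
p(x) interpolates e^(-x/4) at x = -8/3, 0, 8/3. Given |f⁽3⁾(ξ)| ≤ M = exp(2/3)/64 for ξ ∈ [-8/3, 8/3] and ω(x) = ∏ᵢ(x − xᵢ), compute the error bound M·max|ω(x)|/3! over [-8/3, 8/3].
8*sqrt(3)*exp(2/3)/729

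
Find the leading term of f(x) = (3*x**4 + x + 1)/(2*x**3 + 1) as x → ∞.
3*x/2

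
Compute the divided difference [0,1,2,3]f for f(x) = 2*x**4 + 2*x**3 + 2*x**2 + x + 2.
14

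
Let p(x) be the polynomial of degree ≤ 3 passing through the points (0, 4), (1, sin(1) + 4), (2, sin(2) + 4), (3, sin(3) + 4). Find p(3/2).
-sin(3)/16 + 9*sin(1)/16 + 9*sin(2)/16 + 4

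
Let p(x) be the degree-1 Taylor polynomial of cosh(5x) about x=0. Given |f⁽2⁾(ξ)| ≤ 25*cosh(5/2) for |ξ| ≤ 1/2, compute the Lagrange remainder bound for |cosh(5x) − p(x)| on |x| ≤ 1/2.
25*cosh(5/2)/8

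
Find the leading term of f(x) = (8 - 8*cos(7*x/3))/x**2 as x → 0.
196/9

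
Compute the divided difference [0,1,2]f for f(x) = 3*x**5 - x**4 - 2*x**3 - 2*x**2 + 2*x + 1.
30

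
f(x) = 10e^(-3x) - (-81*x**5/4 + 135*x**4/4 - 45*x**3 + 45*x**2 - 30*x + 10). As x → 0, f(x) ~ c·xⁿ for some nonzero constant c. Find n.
6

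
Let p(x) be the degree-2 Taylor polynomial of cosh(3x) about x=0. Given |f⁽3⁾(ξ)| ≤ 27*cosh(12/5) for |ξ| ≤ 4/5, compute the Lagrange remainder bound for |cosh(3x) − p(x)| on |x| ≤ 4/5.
288*cosh(12/5)/125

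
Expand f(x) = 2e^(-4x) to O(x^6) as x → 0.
2 - 8*x + 16*x**2 - 64*x**3/3 + 64*x**4/3 - 256*x**5/15 + O(x**6)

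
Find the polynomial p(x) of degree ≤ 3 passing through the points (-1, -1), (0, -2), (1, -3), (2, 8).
2*x**3 - 3*x - 2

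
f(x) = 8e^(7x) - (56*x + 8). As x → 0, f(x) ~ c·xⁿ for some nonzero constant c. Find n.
2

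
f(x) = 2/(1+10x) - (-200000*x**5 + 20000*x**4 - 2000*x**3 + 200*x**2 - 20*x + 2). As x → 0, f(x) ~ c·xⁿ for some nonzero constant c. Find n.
6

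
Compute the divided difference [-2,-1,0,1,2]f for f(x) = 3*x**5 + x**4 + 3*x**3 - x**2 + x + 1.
1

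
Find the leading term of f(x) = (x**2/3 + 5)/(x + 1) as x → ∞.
x/3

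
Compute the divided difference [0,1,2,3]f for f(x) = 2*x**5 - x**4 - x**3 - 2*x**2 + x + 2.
43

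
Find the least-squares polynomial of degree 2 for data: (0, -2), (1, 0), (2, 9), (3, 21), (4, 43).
-13/7 + (-83/70)x + (43/14)x²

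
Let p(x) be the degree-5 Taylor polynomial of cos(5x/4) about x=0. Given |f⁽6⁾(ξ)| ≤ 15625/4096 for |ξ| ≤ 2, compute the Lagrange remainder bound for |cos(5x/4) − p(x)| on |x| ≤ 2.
3125/9216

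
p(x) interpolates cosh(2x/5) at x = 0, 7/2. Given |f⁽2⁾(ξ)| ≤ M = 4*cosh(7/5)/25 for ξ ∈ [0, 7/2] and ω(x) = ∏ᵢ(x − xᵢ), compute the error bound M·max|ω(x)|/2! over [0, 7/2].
49*cosh(7/5)/200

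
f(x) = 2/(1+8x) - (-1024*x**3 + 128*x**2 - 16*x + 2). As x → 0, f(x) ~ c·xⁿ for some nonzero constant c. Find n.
4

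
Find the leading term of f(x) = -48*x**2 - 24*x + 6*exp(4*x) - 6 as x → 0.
64*x**3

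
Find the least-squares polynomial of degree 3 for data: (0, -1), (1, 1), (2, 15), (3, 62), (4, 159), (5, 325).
-19/21 + (11/9)x + (-58/21)x² + (28/9)x³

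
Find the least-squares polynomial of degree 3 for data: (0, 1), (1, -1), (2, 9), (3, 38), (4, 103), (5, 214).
52/63 + (-356/189)x + (-335/252)x² + (221/108)x³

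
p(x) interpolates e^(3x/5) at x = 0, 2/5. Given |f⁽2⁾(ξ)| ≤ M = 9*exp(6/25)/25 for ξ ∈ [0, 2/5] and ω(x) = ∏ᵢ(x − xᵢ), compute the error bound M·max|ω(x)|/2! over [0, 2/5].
9*exp(6/25)/1250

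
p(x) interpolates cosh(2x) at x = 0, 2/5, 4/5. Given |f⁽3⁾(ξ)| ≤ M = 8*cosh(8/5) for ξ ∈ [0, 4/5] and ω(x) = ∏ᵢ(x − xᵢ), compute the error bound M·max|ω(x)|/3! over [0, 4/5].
64*sqrt(3)*cosh(8/5)/3375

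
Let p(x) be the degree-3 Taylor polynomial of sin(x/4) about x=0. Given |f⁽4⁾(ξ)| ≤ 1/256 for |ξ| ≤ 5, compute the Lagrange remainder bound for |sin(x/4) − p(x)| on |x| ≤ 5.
625/6144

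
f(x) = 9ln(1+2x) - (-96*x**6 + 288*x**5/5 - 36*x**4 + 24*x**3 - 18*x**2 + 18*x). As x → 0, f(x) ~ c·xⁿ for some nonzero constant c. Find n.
7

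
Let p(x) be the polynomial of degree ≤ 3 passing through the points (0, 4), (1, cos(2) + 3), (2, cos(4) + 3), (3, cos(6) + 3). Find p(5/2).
15*cos(4)/16 - 5*cos(2)/16 + 5*cos(6)/16 + 49/16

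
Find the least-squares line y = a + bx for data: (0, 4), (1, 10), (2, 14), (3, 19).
a = 22/5, b = 49/10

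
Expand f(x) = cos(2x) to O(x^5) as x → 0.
1 - 2*x**2 + 2*x**4/3 + O(x**5)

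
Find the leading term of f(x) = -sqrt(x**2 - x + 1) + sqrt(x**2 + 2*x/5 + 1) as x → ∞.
7/10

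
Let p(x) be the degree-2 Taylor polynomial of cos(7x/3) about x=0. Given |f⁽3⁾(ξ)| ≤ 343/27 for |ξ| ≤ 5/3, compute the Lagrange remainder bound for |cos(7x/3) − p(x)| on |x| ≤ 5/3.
42875/4374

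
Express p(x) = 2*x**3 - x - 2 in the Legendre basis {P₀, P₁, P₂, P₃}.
(-2)P₀ + (1/5)P₁ + (4/5)P₃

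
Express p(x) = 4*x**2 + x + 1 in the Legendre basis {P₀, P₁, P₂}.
(7/3)P₀ + P₁ + (8/3)P₂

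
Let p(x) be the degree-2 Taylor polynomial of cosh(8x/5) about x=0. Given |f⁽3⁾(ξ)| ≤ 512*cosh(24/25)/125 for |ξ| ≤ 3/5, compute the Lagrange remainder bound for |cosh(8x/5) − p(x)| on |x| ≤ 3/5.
2304*cosh(24/25)/15625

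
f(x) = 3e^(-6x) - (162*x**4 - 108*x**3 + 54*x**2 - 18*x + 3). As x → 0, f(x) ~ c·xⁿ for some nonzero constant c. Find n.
5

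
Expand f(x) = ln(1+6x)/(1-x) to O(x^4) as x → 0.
6*x - 12*x**2 + 60*x**3 + O(x**4)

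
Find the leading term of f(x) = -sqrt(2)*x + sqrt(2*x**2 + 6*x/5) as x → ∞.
3*sqrt(2)/10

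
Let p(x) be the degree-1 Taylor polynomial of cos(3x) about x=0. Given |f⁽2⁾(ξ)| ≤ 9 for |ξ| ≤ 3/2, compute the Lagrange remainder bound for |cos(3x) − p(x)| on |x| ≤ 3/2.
81/8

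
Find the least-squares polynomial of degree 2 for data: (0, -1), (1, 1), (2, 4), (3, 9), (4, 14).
-37/35 + (53/35)x + (4/7)x²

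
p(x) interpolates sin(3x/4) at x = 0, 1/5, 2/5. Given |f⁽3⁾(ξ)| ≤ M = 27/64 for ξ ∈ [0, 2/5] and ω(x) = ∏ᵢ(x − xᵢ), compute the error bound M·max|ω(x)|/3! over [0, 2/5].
sqrt(3)/8000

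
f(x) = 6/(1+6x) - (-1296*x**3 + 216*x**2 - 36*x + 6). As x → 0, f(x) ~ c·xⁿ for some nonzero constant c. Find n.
4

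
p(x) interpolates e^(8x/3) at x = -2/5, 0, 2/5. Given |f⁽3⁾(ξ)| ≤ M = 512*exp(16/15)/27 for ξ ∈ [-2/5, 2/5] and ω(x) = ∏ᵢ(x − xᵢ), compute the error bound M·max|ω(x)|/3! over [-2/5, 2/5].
4096*sqrt(3)*exp(16/15)/91125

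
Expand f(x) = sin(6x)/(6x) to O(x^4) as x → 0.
1 - 6*x**2 + O(x**4)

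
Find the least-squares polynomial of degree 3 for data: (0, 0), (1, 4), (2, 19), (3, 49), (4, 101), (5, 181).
-11/126 + (1007/756)x + (521/252)x² + (53/54)x³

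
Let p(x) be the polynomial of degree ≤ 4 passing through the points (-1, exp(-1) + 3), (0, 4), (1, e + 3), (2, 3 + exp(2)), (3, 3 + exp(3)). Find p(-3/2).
(315 + e*(-180*exp(2) - 36 + 35*exp(3) + 378*e))*exp(-1)/128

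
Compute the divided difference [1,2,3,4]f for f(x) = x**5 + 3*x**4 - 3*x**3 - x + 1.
92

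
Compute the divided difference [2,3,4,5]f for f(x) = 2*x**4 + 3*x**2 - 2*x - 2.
28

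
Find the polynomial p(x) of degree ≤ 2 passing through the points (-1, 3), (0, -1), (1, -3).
x**2 - 3*x - 1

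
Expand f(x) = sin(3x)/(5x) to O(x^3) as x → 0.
3/5 - 9*x**2/10 + O(x**3)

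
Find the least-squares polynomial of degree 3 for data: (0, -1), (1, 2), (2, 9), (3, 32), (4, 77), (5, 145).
-38/63 + (-59/189)x + (169/252)x² + (113/108)x³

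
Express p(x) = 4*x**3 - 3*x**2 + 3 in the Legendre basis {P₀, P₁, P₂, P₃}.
(2)P₀ + (12/5)P₁ + (-2)P₂ + (8/5)P₃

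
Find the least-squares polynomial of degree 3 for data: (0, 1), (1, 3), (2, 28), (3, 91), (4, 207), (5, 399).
47/63 + (-701/378)x + (122/63)x² + (155/54)x³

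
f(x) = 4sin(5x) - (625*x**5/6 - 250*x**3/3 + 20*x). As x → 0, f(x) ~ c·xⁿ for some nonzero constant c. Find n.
7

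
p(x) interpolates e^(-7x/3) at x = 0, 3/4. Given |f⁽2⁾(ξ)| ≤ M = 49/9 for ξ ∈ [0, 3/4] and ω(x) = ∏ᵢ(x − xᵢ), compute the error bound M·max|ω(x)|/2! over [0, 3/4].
49/128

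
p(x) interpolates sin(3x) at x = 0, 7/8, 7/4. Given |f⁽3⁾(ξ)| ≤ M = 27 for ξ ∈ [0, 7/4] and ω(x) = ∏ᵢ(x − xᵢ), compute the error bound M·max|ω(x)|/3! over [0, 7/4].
343*sqrt(3)/512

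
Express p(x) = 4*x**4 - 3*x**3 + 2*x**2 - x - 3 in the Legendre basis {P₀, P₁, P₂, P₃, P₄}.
(-23/15)P₀ + (-14/5)P₁ + (76/21)P₂ + (-6/5)P₃ + (32/35)P₄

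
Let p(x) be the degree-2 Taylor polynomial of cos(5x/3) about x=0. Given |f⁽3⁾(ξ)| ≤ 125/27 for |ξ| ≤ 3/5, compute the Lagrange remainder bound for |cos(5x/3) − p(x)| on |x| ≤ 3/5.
1/6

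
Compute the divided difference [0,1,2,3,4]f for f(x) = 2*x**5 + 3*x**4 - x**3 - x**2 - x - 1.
23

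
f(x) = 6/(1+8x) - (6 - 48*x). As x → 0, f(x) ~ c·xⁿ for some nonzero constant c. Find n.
2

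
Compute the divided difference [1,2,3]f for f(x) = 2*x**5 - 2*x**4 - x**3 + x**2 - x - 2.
125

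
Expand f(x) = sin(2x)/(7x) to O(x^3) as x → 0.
2/7 - 4*x**2/21 + O(x**3)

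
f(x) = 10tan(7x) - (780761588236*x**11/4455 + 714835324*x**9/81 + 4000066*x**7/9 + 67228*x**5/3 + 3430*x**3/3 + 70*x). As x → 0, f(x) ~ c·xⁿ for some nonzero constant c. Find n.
13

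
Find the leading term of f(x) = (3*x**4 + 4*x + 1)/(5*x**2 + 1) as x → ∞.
3*x**2/5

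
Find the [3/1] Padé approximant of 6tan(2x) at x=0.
16*x**3 + 12*x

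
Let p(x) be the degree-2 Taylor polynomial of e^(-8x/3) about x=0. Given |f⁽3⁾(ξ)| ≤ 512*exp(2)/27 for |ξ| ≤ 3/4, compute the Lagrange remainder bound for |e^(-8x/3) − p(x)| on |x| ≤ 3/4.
4*exp(2)/3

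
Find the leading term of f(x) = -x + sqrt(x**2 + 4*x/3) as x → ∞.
2/3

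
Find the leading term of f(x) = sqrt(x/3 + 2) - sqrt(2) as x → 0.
sqrt(2)*x/12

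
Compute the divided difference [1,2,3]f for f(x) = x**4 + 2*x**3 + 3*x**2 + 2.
40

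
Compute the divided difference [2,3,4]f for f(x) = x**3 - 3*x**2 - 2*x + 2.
6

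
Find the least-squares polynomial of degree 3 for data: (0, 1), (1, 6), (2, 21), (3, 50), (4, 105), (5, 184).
71/63 + (299/189)x + (265/126)x² + (53/54)x³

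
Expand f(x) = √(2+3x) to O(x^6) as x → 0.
sqrt(2) + 3*sqrt(2)*x/4 - 9*sqrt(2)*x**2/32 + 27*sqrt(2)*x**3/128 - 405*sqrt(2)*x**4/2048 + 1701*sqrt(2)*x**5/8192 + O(x**6)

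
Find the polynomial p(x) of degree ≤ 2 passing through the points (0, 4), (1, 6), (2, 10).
x**2 + x + 4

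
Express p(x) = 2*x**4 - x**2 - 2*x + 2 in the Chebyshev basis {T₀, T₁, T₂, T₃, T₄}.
(9/4)T₀ + (-2)T₁ + (1/2)T₂ + (1/4)T₄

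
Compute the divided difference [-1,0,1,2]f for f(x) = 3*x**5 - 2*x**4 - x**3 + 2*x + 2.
10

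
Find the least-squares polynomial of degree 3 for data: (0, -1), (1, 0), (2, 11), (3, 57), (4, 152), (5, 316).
-95/126 + (-295/756)x + (-359/126)x² + (337/108)x³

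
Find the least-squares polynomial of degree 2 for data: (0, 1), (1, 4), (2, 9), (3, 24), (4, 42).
46/35 + (-43/35)x + (20/7)x²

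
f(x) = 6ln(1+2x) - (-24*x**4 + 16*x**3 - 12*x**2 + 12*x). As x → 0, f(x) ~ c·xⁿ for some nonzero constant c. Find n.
5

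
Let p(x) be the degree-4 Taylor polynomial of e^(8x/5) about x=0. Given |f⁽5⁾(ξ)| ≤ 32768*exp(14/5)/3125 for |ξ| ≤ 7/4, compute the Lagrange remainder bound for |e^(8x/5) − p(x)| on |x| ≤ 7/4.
67228*exp(14/5)/46875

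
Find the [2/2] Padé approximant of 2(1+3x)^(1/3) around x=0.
(14*x**2/3 + 7*x + 2)/(5*x**2/6 + 5*x/2 + 1)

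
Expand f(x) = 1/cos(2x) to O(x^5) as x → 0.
1 + 2*x**2 + 10*x**4/3 + O(x**5)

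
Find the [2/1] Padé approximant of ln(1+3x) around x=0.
3*x*(x + 2)/(2*(2*x + 1))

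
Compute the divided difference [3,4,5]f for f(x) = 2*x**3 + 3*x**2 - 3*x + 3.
27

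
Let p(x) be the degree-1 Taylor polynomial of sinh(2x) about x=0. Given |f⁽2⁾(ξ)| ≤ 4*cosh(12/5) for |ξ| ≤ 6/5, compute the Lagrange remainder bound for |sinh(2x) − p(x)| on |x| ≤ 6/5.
72*cosh(12/5)/25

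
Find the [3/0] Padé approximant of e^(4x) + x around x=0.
32*x**3/3 + 8*x**2 + 5*x + 1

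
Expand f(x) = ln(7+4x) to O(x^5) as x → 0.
log(7) + 4*x/7 - 8*x**2/49 + 64*x**3/1029 - 64*x**4/2401 + O(x**5)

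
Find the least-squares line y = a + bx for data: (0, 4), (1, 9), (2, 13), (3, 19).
a = 39/10, b = 49/10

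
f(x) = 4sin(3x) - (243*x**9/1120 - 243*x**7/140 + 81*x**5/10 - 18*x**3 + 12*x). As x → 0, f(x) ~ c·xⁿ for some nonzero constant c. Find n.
11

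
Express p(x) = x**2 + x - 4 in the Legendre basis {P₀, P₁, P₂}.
(-11/3)P₀ + P₁ + (2/3)P₂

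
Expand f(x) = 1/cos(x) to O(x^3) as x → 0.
1 + x**2/2 + O(x**3)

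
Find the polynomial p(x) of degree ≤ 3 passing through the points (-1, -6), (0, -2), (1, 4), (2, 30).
3*x**3 + x**2 + 2*x - 2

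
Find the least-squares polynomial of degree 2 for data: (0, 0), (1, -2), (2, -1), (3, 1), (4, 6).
-2/35 + (-39/14)x + (15/14)x²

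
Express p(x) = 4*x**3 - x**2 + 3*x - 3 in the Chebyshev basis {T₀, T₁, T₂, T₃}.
(-7/2)T₀ + (6)T₁ + (-1/2)T₂ + T₃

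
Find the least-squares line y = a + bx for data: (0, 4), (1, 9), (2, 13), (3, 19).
a = 39/10, b = 49/10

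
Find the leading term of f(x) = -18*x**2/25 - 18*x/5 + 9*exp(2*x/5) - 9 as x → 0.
12*x**3/125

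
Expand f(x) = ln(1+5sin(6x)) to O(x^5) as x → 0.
30*x - 450*x**2 + 8820*x**3 - 197100*x**4 + O(x**5)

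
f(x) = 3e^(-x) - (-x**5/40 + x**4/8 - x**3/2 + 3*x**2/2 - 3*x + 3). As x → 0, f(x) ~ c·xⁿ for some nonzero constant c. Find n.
6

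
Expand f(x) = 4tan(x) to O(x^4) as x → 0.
4*x + 4*x**3/3 + O(x**4)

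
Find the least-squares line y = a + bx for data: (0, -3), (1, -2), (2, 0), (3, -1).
a = -27/10, b = 4/5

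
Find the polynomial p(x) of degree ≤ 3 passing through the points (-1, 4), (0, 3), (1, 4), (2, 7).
x**2 + 3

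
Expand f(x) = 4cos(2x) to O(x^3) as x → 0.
4 - 8*x**2 + O(x**3)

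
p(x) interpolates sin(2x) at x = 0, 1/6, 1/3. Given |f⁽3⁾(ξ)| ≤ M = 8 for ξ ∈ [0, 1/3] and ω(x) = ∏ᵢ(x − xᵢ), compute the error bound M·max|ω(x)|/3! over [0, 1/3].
sqrt(3)/729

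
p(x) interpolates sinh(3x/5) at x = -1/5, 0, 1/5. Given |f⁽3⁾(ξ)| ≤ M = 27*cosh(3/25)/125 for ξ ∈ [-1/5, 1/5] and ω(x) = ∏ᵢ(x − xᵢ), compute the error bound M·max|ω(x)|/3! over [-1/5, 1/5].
sqrt(3)*cosh(3/25)/15625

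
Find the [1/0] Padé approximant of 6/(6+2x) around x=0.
1 - x/3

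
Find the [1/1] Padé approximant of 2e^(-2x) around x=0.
(2 - 2*x)/(x + 1)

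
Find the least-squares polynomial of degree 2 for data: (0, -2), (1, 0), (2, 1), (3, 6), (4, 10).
-13/7 + (5/7)x + (4/7)x²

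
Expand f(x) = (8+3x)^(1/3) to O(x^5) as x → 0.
2 + x/4 - x**2/32 + 5*x**3/768 - 5*x**4/3072 + O(x**5)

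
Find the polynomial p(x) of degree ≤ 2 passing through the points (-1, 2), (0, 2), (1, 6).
2*x**2 + 2*x + 2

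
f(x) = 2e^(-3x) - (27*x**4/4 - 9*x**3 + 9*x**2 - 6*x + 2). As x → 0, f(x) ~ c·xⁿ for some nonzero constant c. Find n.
5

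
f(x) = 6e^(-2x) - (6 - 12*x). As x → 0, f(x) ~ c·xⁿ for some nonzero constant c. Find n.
2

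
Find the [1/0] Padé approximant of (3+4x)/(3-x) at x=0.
5*x/3 + 1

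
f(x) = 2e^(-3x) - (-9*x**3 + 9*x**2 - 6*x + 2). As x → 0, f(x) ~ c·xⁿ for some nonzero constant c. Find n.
4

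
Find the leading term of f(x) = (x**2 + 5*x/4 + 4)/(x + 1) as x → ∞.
x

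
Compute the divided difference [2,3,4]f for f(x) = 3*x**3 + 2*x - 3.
27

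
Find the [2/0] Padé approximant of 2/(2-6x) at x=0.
9*x**2 + 3*x + 1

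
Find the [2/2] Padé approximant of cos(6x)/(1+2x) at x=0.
(-99*x**2/7 - 3*x/7 + 1)/(3*x**2 + 11*x/7 + 1)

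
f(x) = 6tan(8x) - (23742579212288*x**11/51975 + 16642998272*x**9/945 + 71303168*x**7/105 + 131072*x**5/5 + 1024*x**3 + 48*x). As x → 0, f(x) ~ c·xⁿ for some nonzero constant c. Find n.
13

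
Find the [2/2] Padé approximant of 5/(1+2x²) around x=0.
5/(2*x**2 + 1)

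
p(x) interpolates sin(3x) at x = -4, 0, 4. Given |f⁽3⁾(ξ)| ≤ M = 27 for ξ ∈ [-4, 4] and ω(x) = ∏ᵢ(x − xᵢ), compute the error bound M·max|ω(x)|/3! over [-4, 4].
64*sqrt(3)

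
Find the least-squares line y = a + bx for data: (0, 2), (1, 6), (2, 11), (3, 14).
a = 21/10, b = 41/10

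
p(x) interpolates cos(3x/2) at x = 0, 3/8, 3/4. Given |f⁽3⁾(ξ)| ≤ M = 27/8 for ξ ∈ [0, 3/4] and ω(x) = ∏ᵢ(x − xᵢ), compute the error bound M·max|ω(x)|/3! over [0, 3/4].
27*sqrt(3)/4096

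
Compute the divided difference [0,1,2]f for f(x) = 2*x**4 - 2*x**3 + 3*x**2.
11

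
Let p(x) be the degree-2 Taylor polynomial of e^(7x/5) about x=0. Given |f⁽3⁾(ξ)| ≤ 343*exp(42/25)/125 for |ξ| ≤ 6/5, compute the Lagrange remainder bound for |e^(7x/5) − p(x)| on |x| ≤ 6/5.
12348*exp(42/25)/15625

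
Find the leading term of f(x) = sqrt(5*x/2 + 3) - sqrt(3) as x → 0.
5*sqrt(3)*x/12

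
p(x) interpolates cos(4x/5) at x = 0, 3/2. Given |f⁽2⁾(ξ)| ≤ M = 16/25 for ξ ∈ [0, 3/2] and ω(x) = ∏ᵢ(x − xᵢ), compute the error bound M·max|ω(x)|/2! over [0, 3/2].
9/50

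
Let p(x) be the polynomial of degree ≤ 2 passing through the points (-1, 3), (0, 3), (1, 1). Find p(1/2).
9/4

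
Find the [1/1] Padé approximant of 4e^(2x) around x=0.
(4*x + 4)/(1 - x)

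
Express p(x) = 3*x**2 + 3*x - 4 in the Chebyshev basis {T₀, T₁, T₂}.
(-5/2)T₀ + (3)T₁ + (3/2)T₂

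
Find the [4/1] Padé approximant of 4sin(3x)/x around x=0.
81*x**4/10 - 18*x**2 + 12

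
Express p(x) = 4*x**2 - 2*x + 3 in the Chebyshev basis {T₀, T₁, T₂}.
(5)T₀ + (-2)T₁ + (2)T₂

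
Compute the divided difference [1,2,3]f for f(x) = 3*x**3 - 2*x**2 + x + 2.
16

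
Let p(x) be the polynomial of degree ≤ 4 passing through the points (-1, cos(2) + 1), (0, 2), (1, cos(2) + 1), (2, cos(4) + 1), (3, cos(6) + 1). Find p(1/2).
85*cos(2)/128 + 3*cos(6)/128 - 5*cos(4)/32 + 47/32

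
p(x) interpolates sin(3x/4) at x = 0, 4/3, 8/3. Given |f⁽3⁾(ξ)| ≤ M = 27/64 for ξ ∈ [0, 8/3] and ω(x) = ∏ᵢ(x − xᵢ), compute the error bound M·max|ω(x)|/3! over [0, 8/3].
sqrt(3)/27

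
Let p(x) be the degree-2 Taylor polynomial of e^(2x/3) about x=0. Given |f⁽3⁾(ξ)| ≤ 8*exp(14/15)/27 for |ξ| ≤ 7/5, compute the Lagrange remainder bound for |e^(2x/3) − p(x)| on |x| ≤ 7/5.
1372*exp(14/15)/10125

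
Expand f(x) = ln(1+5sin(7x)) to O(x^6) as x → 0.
35*x - 1225*x**2/2 + 84035*x**3/6 - 4381825*x**4/12 + 243718307*x**5/24 + O(x**6)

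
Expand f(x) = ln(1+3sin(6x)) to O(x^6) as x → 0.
18*x - 162*x**2 + 1836*x**3 - 24300*x**4 + 343116*x**5 + O(x**6)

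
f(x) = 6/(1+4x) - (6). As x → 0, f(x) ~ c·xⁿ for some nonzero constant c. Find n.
1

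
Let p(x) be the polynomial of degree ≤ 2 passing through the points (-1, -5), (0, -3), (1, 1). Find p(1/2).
-5/4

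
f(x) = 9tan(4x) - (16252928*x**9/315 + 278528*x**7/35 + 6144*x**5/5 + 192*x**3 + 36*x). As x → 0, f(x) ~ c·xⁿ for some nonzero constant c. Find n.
11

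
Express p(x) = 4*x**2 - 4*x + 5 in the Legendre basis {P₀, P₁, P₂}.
(19/3)P₀ + (-4)P₁ + (8/3)P₂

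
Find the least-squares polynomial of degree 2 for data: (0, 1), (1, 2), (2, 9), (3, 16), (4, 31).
1 + (-3/5)x + (2)x²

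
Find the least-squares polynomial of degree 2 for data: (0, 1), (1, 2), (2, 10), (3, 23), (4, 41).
27/35 + (-73/70)x + (39/14)x²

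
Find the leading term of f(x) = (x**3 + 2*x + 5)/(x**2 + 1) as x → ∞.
x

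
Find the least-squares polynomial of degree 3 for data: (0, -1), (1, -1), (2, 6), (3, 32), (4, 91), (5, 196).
-22/21 + (25/18)x + (-283/84)x² + (79/36)x³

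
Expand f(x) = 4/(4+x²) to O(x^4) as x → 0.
1 - x**2/4 + O(x**4)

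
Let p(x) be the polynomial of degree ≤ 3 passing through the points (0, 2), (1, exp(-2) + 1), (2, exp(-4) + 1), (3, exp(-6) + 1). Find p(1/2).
(-5*exp(2) + 1 + 15*exp(4) + 21*exp(6))*exp(-6)/16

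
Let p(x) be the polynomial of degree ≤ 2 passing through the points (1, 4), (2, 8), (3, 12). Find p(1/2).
2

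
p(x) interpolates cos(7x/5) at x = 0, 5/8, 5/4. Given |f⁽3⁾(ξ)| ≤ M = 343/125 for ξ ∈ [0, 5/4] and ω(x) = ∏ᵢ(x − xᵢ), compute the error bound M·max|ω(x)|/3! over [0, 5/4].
343*sqrt(3)/13824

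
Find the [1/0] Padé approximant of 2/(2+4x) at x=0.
1 - 2*x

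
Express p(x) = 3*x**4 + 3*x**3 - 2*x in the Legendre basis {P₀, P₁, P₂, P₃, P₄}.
(3/5)P₀ + (-1/5)P₁ + (12/7)P₂ + (6/5)P₃ + (24/35)P₄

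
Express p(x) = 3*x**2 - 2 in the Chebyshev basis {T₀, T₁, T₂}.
(-1/2)T₀ + (3/2)T₂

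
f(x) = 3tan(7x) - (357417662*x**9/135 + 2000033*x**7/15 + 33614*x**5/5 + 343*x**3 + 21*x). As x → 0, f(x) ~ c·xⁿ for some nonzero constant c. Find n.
11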